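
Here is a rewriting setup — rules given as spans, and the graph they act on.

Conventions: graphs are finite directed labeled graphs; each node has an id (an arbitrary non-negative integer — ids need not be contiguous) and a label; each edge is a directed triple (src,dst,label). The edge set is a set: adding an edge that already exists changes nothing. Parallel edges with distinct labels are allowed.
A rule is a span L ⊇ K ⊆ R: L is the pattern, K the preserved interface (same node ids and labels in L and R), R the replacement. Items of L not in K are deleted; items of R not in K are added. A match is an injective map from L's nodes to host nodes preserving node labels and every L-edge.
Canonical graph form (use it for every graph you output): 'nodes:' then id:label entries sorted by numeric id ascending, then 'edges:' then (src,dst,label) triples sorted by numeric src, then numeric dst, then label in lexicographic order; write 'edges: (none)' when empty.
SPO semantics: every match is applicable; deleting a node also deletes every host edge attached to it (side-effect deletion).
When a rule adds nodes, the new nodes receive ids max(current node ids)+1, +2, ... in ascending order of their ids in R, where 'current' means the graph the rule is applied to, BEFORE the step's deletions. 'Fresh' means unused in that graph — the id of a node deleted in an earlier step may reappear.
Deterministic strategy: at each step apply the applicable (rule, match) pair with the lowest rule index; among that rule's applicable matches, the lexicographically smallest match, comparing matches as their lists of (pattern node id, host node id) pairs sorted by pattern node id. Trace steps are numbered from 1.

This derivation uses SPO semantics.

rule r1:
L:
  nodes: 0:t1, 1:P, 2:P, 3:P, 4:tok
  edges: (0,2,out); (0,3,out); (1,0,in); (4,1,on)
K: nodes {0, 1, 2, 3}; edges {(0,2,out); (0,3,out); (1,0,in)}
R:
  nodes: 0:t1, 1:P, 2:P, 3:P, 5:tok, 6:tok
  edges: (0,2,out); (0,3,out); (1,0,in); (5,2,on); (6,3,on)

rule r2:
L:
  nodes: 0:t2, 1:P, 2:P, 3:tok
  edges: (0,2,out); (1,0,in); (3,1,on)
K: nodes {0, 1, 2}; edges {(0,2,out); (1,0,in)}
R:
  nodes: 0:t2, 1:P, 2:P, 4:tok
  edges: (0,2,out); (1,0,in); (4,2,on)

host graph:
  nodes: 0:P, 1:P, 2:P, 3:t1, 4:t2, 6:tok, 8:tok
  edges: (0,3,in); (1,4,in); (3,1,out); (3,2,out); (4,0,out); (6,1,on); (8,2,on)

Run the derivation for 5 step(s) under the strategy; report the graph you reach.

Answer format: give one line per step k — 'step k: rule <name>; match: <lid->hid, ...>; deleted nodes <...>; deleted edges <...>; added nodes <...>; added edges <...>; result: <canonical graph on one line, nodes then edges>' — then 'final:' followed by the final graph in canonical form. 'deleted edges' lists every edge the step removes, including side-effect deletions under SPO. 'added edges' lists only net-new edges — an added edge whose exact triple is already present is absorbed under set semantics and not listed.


step 1: rule r2; match: 0->4, 1->1, 2->0, 3->6; deleted nodes 6; deleted edges (6,1,on); added nodes 9; added edges (9,0,on); result: nodes: 0:P, 1:P, 2:P, 3:t1, 4:t2, 8:tok, 9:tok edges: (0,3,in); (1,4,in); (3,1,out); (3,2,out); (4,0,out); (8,2,on); (9,0,on)
step 2: rule r1; match: 0->3, 1->0, 2->1, 3->2, 4->9; deleted nodes 9; deleted edges (9,0,on); added nodes 10, 11; added edges (10,1,on); (11,2,on); result: nodes: 0:P, 1:P, 2:P, 3:t1, 4:t2, 8:tok, 10:tok, 11:tok edges: (0,3,in); (1,4,in); (3,1,out); (3,2,out); (4,0,out); (8,2,on); (10,1,on); (11,2,on)
step 3: rule r2; match: 0->4, 1->1, 2->0, 3->10; deleted nodes 10; deleted edges (10,1,on); added nodes 12; added edges (12,0,on); result: nodes: 0:P, 1:P, 2:P, 3:t1, 4:t2, 8:tok, 11:tok, 12:tok edges: (0,3,in); (1,4,in); (3,1,out); (3,2,out); (4,0,out); (8,2,on); (11,2,on); (12,0,on)
step 4: rule r1; match: 0->3, 1->0, 2->1, 3->2, 4->12; deleted nodes 12; deleted edges (12,0,on); added nodes 13, 14; added edges (13,1,on); (14,2,on); result: nodes: 0:P, 1:P, 2:P, 3:t1, 4:t2, 8:tok, 11:tok, 13:tok, 14:tok edges: (0,3,in); (1,4,in); (3,1,out); (3,2,out); (4,0,out); (8,2,on); (11,2,on); (13,1,on); (14,2,on)
step 5: rule r2; match: 0->4, 1->1, 2->0, 3->13; deleted nodes 13; deleted edges (13,1,on); added nodes 15; added edges (15,0,on); result: nodes: 0:P, 1:P, 2:P, 3:t1, 4:t2, 8:tok, 11:tok, 14:tok, 15:tok edges: (0,3,in); (1,4,in); (3,1,out); (3,2,out); (4,0,out); (8,2,on); (11,2,on); (14,2,on); (15,0,on)
final:
nodes: 0:P, 1:P, 2:P, 3:t1, 4:t2, 8:tok, 11:tok, 14:tok, 15:tok
edges: (0,3,in); (1,4,in); (3,1,out); (3,2,out); (4,0,out); (8,2,on); (11,2,on); (14,2,on); (15,0,on)


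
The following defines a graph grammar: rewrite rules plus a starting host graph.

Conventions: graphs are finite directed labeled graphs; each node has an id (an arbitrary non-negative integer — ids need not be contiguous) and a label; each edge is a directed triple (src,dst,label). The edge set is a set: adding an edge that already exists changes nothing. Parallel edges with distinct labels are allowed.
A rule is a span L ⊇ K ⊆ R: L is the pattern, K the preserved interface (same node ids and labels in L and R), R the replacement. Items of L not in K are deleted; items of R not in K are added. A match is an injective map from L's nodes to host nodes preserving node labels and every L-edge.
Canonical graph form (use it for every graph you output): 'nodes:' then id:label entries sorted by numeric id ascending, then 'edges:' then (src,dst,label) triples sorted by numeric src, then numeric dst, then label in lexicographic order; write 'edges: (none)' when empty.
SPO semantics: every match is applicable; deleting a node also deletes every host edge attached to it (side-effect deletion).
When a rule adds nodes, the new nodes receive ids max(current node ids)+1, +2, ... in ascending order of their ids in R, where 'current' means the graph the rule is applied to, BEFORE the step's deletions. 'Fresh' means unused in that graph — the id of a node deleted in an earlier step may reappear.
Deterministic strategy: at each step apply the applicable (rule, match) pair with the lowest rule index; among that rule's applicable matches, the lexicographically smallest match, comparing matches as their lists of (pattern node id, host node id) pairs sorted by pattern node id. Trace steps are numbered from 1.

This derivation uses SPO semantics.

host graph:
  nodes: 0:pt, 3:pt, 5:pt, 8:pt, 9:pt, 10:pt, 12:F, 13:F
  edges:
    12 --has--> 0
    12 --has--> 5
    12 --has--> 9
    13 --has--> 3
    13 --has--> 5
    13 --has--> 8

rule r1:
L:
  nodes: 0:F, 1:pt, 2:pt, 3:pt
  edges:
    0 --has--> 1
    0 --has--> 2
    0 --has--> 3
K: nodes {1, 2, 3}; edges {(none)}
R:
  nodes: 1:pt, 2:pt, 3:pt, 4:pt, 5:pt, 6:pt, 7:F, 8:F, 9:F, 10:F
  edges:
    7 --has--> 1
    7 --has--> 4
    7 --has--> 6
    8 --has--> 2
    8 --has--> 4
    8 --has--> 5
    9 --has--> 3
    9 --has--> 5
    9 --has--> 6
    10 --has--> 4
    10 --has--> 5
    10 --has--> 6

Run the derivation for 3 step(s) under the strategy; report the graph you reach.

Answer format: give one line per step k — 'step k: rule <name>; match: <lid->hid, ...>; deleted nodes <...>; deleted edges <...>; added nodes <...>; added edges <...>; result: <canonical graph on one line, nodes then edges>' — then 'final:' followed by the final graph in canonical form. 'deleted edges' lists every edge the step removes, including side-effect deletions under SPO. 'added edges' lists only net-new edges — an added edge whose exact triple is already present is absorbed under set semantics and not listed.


step 1: rule r1; match: 0->12, 1->0, 2->5, 3->9; deleted nodes 12; deleted edges (12,0,has); (12,5,has); (12,9,has); added nodes 14, 15, 16, 17, 18, 19, 20; added edges (17,0,has); (17,14,has); (17,16,has); (18,5,has); (18,14,has); (18,15,has); (19,9,has); (19,15,has); (19,16,has); (20,14,has); (20,15,has); (20,16,has); result: nodes: 0:pt, 3:pt, 5:pt, 8:pt, 9:pt, 10:pt, 13:F, 14:pt, 15:pt, 16:pt, 17:F, 18:F, 19:F, 20:F edges: (13,3,has); (13,5,has); (13,8,has); (17,0,has); (17,14,has); (17,16,has); (18,5,has); (18,14,has); (18,15,has); (19,9,has); (19,15,has); (19,16,has); (20,14,has); (20,15,has); (20,16,has)
step 2: rule r1; match: 0->13, 1->3, 2->5, 3->8; deleted nodes 13; deleted edges (13,3,has); (13,5,has); (13,8,has); added nodes 21, 22, 23, 24, 25, 26, 27; added edges (24,3,has); (24,21,has); (24,23,has); (25,5,has); (25,21,has); (25,22,has); (26,8,has); (26,22,has); (26,23,has); (27,21,has); (27,22,has); (27,23,has); result: nodes: 0:pt, 3:pt, 5:pt, 8:pt, 9:pt, 10:pt, 14:pt, 15:pt, 16:pt, 17:F, 18:F, 19:F, 20:F, 21:pt, 22:pt, 23:pt, 24:F, 25:F, 26:F, 27:F edges: (17,0,has); (17,14,has); (17,16,has); (18,5,has); (18,14,has); (18,15,has); (19,9,has); (19,15,has); (19,16,has); (20,14,has); (20,15,has); (20,16,has); (24,3,has); (24,21,has); (24,23,has); (25,5,has); (25,21,has); (25,22,has); (26,8,has); (26,22,has); (26,23,has); (27,21,has); (27,22,has); (27,23,has)
step 3: rule r1; match: 0->17, 1->0, 2->14, 3->16; deleted nodes 17; deleted edges (17,0,has); (17,14,has); (17,16,has); added nodes 28, 29, 30, 31, 32, 33, 34; added edges (31,0,has); (31,28,has); (31,30,has); (32,14,has); (32,28,has); (32,29,has); (33,16,has); (33,29,has); (33,30,has); (34,28,has); (34,29,has); (34,30,has); result: nodes: 0:pt, 3:pt, 5:pt, 8:pt, 9:pt, 10:pt, 14:pt, 15:pt, 16:pt, 18:F, 19:F, 20:F, 21:pt, 22:pt, 23:pt, 24:F, 25:F, 26:F, 27:F, 28:pt, 29:pt, 30:pt, 31:F, 32:F, 33:F, 34:F edges: (18,5,has); (18,14,has); (18,15,has); (19,9,has); (19,15,has); (19,16,has); (20,14,has); (20,15,has); (20,16,has); (24,3,has); (24,21,has); (24,23,has); (25,5,has); (25,21,has); (25,22,has); (26,8,has); (26,22,has); (26,23,has); (27,21,has); (27,22,has); (27,23,has); (31,0,has); (31,28,has); (31,30,has); (32,14,has); (32,28,has); (32,29,has); (33,16,has); (33,29,has); (33,30,has); (34,28,has); (34,29,has); (34,30,has)
final:
nodes: 0:pt, 3:pt, 5:pt, 8:pt, 9:pt, 10:pt, 14:pt, 15:pt, 16:pt, 18:F, 19:F, 20:F, 21:pt, 22:pt, 23:pt, 24:F, 25:F, 26:F, 27:F, 28:pt, 29:pt, 30:pt, 31:F, 32:F, 33:F, 34:F
edges: (18,5,has); (18,14,has); (18,15,has); (19,9,has); (19,15,has); (19,16,has); (20,14,has); (20,15,has); (20,16,has); (24,3,has); (24,21,has); (24,23,has); (25,5,has); (25,21,has); (25,22,has); (26,8,has); (26,22,has); (26,23,has); (27,21,has); (27,22,has); (27,23,has); (31,0,has); (31,28,has); (31,30,has); (32,14,has); (32,28,has); (32,29,has); (33,16,has); (33,29,has); (33,30,has); (34,28,has); (34,29,has); (34,30,has)


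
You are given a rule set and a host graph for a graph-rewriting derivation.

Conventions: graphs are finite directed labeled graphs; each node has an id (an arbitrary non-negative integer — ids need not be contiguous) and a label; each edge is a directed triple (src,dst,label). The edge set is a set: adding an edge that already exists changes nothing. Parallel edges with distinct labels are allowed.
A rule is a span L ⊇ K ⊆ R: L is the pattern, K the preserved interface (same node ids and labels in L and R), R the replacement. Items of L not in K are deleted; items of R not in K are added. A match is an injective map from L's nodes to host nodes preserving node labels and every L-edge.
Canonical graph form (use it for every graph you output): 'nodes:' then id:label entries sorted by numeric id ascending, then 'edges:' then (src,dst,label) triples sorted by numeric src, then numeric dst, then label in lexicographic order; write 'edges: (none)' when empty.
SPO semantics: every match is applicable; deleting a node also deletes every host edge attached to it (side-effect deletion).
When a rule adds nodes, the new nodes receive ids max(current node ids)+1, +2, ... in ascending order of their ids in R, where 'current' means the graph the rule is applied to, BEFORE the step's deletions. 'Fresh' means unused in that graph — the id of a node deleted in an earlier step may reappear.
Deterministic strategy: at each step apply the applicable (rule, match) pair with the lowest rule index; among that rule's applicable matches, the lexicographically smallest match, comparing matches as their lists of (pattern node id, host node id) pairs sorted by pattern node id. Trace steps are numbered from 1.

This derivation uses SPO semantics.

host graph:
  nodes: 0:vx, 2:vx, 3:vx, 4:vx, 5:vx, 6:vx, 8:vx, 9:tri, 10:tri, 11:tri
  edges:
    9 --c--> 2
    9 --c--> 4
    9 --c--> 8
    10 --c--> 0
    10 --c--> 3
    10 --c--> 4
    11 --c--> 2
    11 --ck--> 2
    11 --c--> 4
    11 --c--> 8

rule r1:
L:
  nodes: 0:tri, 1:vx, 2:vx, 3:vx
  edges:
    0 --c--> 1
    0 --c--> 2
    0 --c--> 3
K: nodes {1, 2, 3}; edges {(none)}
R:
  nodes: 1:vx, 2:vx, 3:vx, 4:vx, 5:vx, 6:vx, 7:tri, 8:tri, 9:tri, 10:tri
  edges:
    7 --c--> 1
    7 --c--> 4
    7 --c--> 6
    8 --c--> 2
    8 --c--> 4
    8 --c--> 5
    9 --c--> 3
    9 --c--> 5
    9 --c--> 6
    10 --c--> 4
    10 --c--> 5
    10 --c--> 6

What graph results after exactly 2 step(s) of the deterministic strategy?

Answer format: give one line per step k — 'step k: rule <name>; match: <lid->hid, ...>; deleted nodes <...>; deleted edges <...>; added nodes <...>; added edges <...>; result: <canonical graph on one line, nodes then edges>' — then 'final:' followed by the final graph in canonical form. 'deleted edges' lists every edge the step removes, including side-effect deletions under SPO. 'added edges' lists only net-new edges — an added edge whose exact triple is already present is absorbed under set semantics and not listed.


step 1: rule r1; match: 0->9, 1->2, 2->4, 3->8; deleted nodes 9; deleted edges (9,2,c); (9,4,c); (9,8,c); added nodes 12, 13, 14, 15, 16, 17, 18; added edges (15,2,c); (15,12,c); (15,14,c); (16,4,c); (16,12,c); (16,13,c); (17,8,c); (17,13,c); (17,14,c); (18,12,c); (18,13,c); (18,14,c); result: nodes: 0:vx, 2:vx, 3:vx, 4:vx, 5:vx, 6:vx, 8:vx, 10:tri, 11:tri, 12:vx, 13:vx, 14:vx, 15:tri, 16:tri, 17:tri, 18:tri edges: (10,0,c); (10,3,c); (10,4,c); (11,2,c); (11,2,ck); (11,4,c); (11,8,c); (15,2,c); (15,12,c); (15,14,c); (16,4,c); (16,12,c); (16,13,c); (17,8,c); (17,13,c); (17,14,c); (18,12,c); (18,13,c); (18,14,c)
step 2: rule r1; match: 0->10, 1->0, 2->3, 3->4; deleted nodes 10; deleted edges (10,0,c); (10,3,c); (10,4,c); added nodes 19, 20, 21, 22, 23, 24, 25; added edges (22,0,c); (22,19,c); (22,21,c); (23,3,c); (23,19,c); (23,20,c); (24,4,c); (24,20,c); (24,21,c); (25,19,c); (25,20,c); (25,21,c); result: nodes: 0:vx, 2:vx, 3:vx, 4:vx, 5:vx, 6:vx, 8:vx, 11:tri, 12:vx, 13:vx, 14:vx, 15:tri, 16:tri, 17:tri, 18:tri, 19:vx, 20:vx, 21:vx, 22:tri, 23:tri, 24:tri, 25:tri edges: (11,2,c); (11,2,ck); (11,4,c); (11,8,c); (15,2,c); (15,12,c); (15,14,c); (16,4,c); (16,12,c); (16,13,c); (17,8,c); (17,13,c); (17,14,c); (18,12,c); (18,13,c); (18,14,c); (22,0,c); (22,19,c); (22,21,c); (23,3,c); (23,19,c); (23,20,c); (24,4,c); (24,20,c); (24,21,c); (25,19,c); (25,20,c); (25,21,c)
final:
nodes: 0:vx, 2:vx, 3:vx, 4:vx, 5:vx, 6:vx, 8:vx, 11:tri, 12:vx, 13:vx, 14:vx, 15:tri, 16:tri, 17:tri, 18:tri, 19:vx, 20:vx, 21:vx, 22:tri, 23:tri, 24:tri, 25:tri
edges: (11,2,c); (11,2,ck); (11,4,c); (11,8,c); (15,2,c); (15,12,c); (15,14,c); (16,4,c); (16,12,c); (16,13,c); (17,8,c); (17,13,c); (17,14,c); (18,12,c); (18,13,c); (18,14,c); (22,0,c); (22,19,c); (22,21,c); (23,3,c); (23,19,c); (23,20,c); (24,4,c); (24,20,c); (24,21,c); (25,19,c); (25,20,c); (25,21,c)


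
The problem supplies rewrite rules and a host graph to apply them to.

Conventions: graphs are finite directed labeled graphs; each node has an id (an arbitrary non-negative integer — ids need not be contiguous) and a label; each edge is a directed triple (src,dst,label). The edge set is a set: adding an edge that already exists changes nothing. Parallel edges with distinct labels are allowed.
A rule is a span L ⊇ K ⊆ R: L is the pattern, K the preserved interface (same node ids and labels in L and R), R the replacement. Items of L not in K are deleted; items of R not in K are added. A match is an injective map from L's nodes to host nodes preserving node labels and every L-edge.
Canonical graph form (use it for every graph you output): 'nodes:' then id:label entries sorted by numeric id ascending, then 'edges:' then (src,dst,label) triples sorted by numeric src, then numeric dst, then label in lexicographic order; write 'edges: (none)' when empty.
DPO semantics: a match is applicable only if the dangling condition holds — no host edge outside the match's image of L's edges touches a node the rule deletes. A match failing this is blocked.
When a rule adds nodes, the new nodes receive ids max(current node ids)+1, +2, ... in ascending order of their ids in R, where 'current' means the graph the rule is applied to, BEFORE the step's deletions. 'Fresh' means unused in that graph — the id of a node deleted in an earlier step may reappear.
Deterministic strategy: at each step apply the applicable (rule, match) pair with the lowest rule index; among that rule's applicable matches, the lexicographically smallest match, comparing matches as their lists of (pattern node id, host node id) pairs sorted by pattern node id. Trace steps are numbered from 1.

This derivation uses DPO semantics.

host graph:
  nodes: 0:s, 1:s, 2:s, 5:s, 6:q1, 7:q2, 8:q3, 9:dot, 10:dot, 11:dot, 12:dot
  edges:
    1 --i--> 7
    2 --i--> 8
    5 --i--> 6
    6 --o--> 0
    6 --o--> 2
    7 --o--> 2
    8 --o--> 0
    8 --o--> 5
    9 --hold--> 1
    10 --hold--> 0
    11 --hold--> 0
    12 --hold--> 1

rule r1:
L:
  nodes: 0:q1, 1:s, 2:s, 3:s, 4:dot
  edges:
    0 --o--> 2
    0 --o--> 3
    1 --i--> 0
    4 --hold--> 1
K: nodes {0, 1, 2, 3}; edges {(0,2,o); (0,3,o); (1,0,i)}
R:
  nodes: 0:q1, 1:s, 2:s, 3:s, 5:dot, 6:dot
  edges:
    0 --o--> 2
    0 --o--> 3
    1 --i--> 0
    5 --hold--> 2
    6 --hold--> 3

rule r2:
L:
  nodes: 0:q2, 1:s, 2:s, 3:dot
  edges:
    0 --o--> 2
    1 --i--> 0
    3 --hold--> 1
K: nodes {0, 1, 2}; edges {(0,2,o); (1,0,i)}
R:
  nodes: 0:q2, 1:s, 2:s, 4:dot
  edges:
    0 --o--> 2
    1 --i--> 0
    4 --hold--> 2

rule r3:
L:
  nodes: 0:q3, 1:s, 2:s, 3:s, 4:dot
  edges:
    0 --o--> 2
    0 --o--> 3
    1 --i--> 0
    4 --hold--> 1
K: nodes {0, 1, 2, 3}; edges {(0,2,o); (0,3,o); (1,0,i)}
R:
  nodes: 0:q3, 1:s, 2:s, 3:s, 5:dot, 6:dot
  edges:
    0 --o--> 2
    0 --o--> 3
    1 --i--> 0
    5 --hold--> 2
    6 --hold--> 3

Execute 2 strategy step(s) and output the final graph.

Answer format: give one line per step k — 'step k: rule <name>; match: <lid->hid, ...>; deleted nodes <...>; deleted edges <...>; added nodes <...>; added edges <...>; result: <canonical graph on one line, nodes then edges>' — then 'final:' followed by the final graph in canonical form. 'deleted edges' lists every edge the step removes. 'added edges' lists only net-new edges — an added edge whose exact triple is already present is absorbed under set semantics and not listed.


step 1: rule r2; match: 0->7, 1->1, 2->2, 3->9; deleted nodes 9; deleted edges (9,1,hold); added nodes 13; added edges (13,2,hold); result: nodes: 0:s, 1:s, 2:s, 5:s, 6:q1, 7:q2, 8:q3, 10:dot, 11:dot, 12:dot, 13:dot edges: (1,7,i); (2,8,i); (5,6,i); (6,0,o); (6,2,o); (7,2,o); (8,0,o); (8,5,o); (10,0,hold); (11,0,hold); (12,1,hold); (13,2,hold)
step 2: rule r2; match: 0->7, 1->1, 2->2, 3->12; deleted nodes 12; deleted edges (12,1,hold); added nodes 14; added edges (14,2,hold); result: nodes: 0:s, 1:s, 2:s, 5:s, 6:q1, 7:q2, 8:q3, 10:dot, 11:dot, 13:dot, 14:dot edges: (1,7,i); (2,8,i); (5,6,i); (6,0,o); (6,2,o); (7,2,o); (8,0,o); (8,5,o); (10,0,hold); (11,0,hold); (13,2,hold); (14,2,hold)
final:
nodes: 0:s, 1:s, 2:s, 5:s, 6:q1, 7:q2, 8:q3, 10:dot, 11:dot, 13:dot, 14:dot
edges: (1,7,i); (2,8,i); (5,6,i); (6,0,o); (6,2,o); (7,2,o); (8,0,o); (8,5,o); (10,0,hold); (11,0,hold); (13,2,hold); (14,2,hold)


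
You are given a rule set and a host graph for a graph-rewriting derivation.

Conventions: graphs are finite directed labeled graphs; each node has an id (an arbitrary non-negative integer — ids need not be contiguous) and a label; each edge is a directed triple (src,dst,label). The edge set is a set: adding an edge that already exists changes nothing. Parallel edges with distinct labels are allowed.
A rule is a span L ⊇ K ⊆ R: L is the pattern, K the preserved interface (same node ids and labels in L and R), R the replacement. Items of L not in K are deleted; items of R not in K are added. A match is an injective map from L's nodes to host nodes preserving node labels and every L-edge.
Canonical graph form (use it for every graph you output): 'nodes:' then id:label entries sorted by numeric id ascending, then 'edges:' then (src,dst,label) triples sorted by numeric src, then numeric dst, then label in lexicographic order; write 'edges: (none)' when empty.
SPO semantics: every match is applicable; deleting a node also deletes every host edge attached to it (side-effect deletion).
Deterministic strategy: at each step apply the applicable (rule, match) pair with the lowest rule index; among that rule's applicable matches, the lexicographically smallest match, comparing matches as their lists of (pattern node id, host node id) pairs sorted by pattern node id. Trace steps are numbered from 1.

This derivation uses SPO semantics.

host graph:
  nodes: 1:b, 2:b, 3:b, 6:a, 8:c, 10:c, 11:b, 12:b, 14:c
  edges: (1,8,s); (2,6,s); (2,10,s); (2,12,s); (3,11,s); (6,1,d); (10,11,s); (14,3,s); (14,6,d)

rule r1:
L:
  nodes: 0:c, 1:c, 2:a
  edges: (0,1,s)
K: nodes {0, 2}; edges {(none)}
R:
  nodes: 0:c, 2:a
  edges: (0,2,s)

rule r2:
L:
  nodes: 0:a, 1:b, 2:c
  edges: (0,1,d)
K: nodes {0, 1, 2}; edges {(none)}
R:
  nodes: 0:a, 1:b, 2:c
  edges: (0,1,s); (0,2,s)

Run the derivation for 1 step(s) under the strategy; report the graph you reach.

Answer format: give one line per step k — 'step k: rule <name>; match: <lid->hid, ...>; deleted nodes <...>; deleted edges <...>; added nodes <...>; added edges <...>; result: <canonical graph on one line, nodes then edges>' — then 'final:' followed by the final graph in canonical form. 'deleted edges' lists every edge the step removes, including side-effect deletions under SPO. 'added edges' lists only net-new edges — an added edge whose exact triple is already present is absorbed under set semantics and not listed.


step 1: rule r2; match: 0->6, 1->1, 2->8; deleted nodes (none); deleted edges (6,1,d); added nodes (none); added edges (6,1,s); (6,8,s); result: nodes: 1:b, 2:b, 3:b, 6:a, 8:c, 10:c, 11:b, 12:b, 14:c edges: (1,8,s); (2,6,s); (2,10,s); (2,12,s); (3,11,s); (6,1,s); (6,8,s); (10,11,s); (14,3,s); (14,6,d)
final:
nodes: 1:b, 2:b, 3:b, 6:a, 8:c, 10:c, 11:b, 12:b, 14:c
edges: (1,8,s); (2,6,s); (2,10,s); (2,12,s); (3,11,s); (6,1,s); (6,8,s); (10,11,s); (14,3,s); (14,6,d)


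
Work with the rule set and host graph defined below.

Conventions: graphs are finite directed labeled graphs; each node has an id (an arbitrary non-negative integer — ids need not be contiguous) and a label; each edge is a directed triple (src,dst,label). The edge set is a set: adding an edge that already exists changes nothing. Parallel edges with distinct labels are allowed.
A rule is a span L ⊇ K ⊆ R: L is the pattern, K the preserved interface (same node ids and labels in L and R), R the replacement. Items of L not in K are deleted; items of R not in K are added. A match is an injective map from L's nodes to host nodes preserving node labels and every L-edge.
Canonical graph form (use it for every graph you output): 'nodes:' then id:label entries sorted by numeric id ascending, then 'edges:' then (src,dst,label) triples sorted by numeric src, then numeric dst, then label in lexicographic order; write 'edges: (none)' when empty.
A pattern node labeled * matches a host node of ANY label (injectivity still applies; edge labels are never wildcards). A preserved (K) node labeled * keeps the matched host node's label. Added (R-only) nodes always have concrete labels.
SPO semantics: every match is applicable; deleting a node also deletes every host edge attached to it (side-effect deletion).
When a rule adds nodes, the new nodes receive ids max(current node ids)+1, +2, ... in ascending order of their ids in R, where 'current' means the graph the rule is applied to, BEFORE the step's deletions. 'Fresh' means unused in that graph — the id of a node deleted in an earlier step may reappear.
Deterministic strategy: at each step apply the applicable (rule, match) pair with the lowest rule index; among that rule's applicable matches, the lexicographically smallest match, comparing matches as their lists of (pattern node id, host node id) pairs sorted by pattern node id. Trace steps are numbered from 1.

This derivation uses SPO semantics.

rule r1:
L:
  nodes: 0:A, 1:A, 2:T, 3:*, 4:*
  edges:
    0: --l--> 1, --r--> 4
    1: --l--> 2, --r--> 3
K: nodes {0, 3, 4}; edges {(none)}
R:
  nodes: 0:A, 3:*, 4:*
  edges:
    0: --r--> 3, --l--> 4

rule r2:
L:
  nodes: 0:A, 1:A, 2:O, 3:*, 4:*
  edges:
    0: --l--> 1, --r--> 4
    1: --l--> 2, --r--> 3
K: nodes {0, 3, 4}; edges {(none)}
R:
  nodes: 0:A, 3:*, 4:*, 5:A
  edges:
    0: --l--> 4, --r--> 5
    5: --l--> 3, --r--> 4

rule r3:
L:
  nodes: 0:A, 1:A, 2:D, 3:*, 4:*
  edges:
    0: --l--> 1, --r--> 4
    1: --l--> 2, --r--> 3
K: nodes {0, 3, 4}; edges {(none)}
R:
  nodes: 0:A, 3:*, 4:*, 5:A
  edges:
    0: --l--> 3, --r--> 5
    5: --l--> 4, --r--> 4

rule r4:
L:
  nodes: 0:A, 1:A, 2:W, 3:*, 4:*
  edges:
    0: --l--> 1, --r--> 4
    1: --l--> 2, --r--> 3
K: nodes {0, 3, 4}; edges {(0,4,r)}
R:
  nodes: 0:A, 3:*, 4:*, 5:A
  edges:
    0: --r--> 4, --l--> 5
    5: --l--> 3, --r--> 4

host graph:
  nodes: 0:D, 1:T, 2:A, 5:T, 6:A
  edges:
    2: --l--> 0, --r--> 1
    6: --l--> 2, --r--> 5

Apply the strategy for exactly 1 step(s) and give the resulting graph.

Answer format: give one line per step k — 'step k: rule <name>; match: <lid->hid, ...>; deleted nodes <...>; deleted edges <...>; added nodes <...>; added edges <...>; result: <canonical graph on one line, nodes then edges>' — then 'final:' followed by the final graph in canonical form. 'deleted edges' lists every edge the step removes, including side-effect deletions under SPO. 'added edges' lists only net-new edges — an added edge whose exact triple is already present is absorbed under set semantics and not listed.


step 1: rule r3; match: 0->6, 1->2, 2->0, 3->1, 4->5; deleted nodes 0, 2; deleted edges (2,0,l); (2,1,r); (6,2,l); (6,5,r); added nodes 7; added edges (6,1,l); (6,7,r); (7,5,l); (7,5,r); result: nodes: 1:T, 5:T, 6:A, 7:A edges: (6,1,l); (6,7,r); (7,5,l); (7,5,r)
final:
nodes: 1:T, 5:T, 6:A, 7:A
edges: (6,1,l); (6,7,r); (7,5,l); (7,5,r)


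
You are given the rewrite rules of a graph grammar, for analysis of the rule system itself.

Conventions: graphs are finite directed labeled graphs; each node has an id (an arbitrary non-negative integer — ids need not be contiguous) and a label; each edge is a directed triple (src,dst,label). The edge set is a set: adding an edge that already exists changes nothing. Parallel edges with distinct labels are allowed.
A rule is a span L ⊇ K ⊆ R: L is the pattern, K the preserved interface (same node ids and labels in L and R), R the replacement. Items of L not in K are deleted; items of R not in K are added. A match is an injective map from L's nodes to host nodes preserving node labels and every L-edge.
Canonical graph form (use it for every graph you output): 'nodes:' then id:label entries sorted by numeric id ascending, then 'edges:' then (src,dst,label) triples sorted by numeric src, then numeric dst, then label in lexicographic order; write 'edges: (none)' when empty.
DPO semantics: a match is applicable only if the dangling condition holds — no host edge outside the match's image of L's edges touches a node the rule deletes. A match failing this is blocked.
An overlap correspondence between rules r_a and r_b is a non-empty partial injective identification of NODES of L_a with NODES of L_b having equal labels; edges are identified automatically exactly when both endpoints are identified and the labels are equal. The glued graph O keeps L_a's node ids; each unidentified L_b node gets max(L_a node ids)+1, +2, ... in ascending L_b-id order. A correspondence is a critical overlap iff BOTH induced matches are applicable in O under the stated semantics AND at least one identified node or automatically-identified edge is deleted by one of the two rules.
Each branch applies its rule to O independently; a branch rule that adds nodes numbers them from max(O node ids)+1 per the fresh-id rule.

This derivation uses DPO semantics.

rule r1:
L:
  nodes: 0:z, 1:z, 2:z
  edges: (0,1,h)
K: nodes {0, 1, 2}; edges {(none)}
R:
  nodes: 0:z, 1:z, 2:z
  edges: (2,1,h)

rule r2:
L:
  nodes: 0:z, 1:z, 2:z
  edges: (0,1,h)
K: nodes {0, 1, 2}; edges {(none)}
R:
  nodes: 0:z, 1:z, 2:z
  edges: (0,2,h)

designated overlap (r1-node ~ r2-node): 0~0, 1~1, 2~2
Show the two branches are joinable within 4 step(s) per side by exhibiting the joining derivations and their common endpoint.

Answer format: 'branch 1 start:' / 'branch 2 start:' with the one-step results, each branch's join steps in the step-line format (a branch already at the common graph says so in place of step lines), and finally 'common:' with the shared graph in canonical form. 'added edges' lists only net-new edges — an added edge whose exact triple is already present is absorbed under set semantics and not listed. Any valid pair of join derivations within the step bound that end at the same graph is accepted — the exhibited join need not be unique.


branch 1 start:
nodes: 0:z, 1:z, 2:z
edges: (2,1,h)
branch 2 start:
nodes: 0:z, 1:z, 2:z
edges: (0,2,h)
branch 1 step 1: rule r1; match: 0->2, 1->1, 2->0; deleted nodes (none); deleted edges (2,1,h); added nodes (none); added edges (0,1,h); result: nodes: 0:z, 1:z, 2:z edges: (0,1,h)
branch 2 step 1: rule r2; match: 0->0, 1->2, 2->1; deleted nodes (none); deleted edges (0,2,h); added nodes (none); added edges (0,1,h); result: nodes: 0:z, 1:z, 2:z edges: (0,1,h)
common:
nodes: 0:z, 1:z, 2:z
edges: (0,1,h)


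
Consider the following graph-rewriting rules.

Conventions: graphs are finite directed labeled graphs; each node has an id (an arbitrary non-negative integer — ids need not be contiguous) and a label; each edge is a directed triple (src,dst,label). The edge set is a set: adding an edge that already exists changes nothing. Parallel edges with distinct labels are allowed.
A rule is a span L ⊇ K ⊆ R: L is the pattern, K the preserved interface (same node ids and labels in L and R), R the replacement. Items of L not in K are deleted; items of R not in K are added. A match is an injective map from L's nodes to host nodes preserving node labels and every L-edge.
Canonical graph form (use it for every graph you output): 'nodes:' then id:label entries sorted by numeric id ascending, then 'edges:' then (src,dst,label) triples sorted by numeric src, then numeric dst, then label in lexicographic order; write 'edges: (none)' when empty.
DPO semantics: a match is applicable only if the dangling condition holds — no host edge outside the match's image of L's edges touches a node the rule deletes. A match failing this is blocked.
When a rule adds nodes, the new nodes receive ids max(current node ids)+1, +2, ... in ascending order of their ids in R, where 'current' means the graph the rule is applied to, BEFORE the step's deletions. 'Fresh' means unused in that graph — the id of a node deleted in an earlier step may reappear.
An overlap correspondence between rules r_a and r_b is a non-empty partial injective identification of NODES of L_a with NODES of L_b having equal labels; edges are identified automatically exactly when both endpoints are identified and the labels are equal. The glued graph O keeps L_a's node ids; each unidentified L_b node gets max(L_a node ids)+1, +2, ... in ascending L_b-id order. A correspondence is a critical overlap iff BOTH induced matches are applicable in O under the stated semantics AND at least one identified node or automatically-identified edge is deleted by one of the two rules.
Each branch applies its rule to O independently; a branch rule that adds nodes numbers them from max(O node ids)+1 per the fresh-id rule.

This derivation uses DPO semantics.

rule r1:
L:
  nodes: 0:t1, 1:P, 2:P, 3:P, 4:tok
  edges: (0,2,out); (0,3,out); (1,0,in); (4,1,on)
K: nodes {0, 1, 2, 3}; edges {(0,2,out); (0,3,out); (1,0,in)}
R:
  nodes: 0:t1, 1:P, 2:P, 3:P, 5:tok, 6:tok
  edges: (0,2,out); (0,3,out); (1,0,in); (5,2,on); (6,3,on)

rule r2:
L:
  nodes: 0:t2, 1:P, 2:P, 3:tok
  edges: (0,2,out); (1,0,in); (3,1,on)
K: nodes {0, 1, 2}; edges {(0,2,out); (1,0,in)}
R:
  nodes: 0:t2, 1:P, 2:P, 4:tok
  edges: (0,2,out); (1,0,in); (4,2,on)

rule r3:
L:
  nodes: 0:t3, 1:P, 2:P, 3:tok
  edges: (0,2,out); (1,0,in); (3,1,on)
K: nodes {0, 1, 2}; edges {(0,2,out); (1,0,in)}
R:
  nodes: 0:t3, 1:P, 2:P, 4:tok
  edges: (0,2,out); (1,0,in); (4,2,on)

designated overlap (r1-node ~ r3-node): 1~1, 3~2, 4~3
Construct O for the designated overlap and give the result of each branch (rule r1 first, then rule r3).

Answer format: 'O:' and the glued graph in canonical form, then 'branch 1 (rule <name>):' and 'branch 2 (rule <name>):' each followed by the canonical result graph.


O:
nodes: 0:t1, 1:P, 2:P, 3:P, 4:tok, 5:t3
edges: (0,2,out); (0,3,out); (1,0,in); (1,5,in); (4,1,on); (5,3,out)
branch 1 (rule r1):
nodes: 0:t1, 1:P, 2:P, 3:P, 5:t3, 6:tok, 7:tok
edges: (0,2,out); (0,3,out); (1,0,in); (1,5,in); (5,3,out); (6,2,on); (7,3,on)
branch 2 (rule r3):
nodes: 0:t1, 1:P, 2:P, 3:P, 5:t3, 6:tok
edges: (0,2,out); (0,3,out); (1,0,in); (1,5,in); (5,3,out); (6,3,on)


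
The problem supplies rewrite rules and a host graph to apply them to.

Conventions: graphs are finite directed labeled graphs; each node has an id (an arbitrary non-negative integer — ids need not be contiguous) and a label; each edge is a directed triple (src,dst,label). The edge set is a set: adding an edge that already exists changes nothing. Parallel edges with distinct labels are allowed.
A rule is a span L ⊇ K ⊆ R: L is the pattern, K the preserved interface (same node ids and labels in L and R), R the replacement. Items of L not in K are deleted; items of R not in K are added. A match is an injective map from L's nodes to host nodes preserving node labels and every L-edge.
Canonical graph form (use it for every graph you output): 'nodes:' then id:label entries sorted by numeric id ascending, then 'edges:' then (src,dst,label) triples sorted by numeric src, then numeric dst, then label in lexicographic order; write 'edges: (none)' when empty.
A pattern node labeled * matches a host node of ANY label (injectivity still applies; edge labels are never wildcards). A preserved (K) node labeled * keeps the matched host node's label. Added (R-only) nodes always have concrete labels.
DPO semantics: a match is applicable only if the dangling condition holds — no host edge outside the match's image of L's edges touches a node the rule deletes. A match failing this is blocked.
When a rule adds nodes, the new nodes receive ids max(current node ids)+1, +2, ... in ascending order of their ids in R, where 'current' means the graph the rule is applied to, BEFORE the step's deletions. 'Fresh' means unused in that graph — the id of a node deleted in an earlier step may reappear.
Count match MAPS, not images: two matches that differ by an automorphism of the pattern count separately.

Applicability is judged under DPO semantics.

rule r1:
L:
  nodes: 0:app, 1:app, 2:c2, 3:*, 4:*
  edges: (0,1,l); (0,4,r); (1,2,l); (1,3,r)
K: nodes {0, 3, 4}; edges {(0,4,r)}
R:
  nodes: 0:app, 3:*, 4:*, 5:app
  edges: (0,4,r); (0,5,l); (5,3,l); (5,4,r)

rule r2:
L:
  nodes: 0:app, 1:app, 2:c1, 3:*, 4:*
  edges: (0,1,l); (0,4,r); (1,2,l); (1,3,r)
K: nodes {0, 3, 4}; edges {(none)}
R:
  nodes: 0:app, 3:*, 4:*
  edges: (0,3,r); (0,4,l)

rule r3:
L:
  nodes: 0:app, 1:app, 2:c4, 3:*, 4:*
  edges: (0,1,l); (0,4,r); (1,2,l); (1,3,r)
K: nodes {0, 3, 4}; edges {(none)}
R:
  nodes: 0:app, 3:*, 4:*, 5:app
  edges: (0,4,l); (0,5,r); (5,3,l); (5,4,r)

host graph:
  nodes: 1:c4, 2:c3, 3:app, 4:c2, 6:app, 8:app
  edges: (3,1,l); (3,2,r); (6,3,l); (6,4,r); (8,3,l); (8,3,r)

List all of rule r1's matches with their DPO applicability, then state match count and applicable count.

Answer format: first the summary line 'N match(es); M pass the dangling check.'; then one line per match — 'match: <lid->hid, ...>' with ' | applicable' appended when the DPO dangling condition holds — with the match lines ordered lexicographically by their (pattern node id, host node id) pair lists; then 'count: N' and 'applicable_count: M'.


0 match(es); 0 pass the dangling check.
count: 0
applicable_count: 0


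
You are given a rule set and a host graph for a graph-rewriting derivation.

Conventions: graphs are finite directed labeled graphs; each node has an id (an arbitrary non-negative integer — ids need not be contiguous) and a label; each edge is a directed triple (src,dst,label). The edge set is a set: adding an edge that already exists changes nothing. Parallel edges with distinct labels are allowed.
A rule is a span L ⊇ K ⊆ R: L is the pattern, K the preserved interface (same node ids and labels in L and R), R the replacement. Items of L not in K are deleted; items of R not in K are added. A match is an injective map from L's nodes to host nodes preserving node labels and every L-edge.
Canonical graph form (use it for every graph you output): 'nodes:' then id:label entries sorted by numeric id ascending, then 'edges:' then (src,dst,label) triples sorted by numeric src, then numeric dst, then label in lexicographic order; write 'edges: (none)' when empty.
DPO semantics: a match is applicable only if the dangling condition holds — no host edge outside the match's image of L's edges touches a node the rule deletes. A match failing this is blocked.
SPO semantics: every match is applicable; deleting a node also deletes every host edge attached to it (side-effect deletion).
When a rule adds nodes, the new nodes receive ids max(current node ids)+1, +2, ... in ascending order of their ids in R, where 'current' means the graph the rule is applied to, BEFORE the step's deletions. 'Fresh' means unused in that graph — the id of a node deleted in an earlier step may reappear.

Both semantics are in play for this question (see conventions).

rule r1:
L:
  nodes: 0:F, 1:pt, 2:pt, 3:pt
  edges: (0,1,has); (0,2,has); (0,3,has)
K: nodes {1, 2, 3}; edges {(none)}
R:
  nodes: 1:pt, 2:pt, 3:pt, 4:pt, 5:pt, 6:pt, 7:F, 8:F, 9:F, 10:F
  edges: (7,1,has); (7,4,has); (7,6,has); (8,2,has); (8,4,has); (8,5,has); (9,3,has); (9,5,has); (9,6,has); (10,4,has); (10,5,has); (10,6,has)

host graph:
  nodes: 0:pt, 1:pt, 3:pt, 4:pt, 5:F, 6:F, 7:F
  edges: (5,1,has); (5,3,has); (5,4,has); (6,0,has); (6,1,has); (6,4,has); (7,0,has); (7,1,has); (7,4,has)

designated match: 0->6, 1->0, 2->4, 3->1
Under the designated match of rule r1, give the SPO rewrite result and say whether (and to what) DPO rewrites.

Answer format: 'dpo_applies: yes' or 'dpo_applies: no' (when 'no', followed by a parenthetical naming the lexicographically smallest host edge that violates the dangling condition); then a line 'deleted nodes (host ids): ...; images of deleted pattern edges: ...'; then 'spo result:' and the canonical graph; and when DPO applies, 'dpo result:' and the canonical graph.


dpo_applies: yes
deleted nodes (host ids): 6; images of deleted pattern edges: (6,0,has); (6,1,has); (6,4,has)
spo result:
nodes: 0:pt, 1:pt, 3:pt, 4:pt, 5:F, 7:F, 8:pt, 9:pt, 10:pt, 11:F, 12:F, 13:F, 14:F
edges: (5,1,has); (5,3,has); (5,4,has); (7,0,has); (7,1,has); (7,4,has); (11,0,has); (11,8,has); (11,10,has); (12,4,has); (12,8,has); (12,9,has); (13,1,has); (13,9,has); (13,10,has); (14,8,has); (14,9,has); (14,10,has)
dpo result:
nodes: 0:pt, 1:pt, 3:pt, 4:pt, 5:F, 7:F, 8:pt, 9:pt, 10:pt, 11:F, 12:F, 13:F, 14:F
edges: (5,1,has); (5,3,has); (5,4,has); (7,0,has); (7,1,has); (7,4,has); (11,0,has); (11,8,has); (11,10,has); (12,4,has); (12,8,has); (12,9,has); (13,1,has); (13,9,has); (13,10,has); (14,8,has); (14,9,has); (14,10,has)


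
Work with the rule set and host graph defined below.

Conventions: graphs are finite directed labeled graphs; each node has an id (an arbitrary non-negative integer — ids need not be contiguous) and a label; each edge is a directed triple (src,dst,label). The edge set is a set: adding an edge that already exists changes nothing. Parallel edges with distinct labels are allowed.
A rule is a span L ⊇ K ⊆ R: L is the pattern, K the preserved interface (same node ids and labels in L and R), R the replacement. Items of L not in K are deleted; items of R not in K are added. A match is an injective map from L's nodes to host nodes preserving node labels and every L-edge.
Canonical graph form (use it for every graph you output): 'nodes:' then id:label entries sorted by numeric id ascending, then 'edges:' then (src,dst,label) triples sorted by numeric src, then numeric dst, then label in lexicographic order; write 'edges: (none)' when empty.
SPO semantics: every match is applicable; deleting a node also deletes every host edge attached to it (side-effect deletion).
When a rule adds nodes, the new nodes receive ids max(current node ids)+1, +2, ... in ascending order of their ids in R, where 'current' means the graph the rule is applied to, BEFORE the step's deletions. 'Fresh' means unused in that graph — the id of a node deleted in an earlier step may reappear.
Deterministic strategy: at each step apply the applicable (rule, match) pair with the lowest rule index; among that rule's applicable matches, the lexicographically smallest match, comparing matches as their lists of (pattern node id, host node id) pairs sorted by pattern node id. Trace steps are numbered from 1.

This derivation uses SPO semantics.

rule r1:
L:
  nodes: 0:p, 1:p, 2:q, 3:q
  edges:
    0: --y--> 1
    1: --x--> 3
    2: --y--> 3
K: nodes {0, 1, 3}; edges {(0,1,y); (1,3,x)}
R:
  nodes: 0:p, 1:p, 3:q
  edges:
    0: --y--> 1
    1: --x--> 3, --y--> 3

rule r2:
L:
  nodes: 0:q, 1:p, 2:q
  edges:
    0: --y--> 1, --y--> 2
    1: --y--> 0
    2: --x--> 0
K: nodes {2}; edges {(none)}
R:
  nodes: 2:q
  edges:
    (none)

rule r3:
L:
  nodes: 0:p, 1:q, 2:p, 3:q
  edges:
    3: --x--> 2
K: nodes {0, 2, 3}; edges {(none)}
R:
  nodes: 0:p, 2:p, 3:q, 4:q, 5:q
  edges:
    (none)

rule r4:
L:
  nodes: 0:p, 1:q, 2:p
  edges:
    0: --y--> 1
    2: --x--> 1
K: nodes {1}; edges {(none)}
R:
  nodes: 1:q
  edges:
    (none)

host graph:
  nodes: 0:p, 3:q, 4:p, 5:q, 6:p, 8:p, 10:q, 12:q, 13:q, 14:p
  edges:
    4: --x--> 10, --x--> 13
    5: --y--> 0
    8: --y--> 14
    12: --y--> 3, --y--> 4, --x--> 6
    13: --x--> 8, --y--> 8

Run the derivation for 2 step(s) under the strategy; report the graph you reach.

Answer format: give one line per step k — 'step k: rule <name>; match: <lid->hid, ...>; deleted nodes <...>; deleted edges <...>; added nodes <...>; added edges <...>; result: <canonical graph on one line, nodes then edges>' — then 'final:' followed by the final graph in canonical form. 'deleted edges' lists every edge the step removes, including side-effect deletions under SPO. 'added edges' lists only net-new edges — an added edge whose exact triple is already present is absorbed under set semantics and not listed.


step 1: rule r3; match: 0->0, 1->3, 2->6, 3->12; deleted nodes 3; deleted edges (12,3,y); (12,6,x); added nodes 15, 16; added edges (none); result: nodes: 0:p, 4:p, 5:q, 6:p, 8:p, 10:q, 12:q, 13:q, 14:p, 15:q, 16:q edges: (4,10,x); (4,13,x); (5,0,y); (8,14,y); (12,4,y); (13,8,x); (13,8,y)
step 2: rule r3; match: 0->0, 1->5, 2->8, 3->13; deleted nodes 5; deleted edges (5,0,y); (13,8,x); added nodes 17, 18; added edges (none); result: nodes: 0:p, 4:p, 6:p, 8:p, 10:q, 12:q, 13:q, 14:p, 15:q, 16:q, 17:q, 18:q edges: (4,10,x); (4,13,x); (8,14,y); (12,4,y); (13,8,y)
final:
nodes: 0:p, 4:p, 6:p, 8:p, 10:q, 12:q, 13:q, 14:p, 15:q, 16:q, 17:q, 18:q
edges: (4,10,x); (4,13,x); (8,14,y); (12,4,y); (13,8,y)
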